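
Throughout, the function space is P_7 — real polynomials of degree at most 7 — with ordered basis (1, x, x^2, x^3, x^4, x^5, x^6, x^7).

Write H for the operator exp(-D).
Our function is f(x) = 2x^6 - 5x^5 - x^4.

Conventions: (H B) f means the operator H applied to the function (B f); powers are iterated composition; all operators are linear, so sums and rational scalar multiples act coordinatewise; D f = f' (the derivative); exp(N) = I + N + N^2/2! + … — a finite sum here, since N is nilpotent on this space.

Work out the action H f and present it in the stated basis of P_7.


the result is g(x) = 2x^6 - 17x^5 + 54x^4 - 86x^3 + 74x^2 - 33x + 6

order-1 term: -12x^5 + 25x^4 + 4x^3
order-2 term: 30x^4 - 50x^3 - 6x^2
order-3 term: -40x^3 + 50x^2 + 4x
order-4 term: 30x^2 - 25x - 1
order-5 term: -12x + 5
order-6 term: 2
the series for exp(-D) f terminates at order 6
exp(-D) f = 2x^6 - 17x^5 + 54x^4 - 86x^3 + 74x^2 - 33x + 6


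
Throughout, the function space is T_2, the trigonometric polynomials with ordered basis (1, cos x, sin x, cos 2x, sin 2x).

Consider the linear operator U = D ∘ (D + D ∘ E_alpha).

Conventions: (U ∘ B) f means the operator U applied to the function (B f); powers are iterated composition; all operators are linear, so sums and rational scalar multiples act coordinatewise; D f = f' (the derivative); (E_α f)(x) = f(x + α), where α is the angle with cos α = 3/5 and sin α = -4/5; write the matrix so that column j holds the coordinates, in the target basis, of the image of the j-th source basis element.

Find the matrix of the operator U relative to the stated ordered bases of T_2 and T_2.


the matrix is [[0, 0, 0, 0, 0]; [0, -8/5, 4/5, 0, 0]; [0, -4/5, -8/5, 0, 0]; [0, 0, 0, -72/25, 96/25]; [0, 0, 0, -96/25, -72/25]] (rows listed top to bottom)

image of 1: 0
image of cos x: -(8/5)cos x - (4/5)sin x
image of sin x: (4/5)cos x - (8/5)sin x
image of cos 2x: -(72/25)cos 2x - (96/25)sin 2x
image of sin 2x: (96/25)cos 2x - (72/25)sin 2x
each image's coordinates form column j of the matrix


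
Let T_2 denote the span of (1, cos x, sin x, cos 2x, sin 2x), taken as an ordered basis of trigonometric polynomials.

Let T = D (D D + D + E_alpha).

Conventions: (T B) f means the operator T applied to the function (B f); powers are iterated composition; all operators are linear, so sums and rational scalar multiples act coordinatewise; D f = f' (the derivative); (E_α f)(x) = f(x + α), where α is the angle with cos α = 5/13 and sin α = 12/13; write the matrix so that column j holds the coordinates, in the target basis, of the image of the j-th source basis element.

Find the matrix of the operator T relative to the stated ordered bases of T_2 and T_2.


image of 1: 0
image of cos x: -(25/13)cos x + (8/13)sin x
image of sin x: -(8/13)cos x - (25/13)sin x
image of cos 2x: -(916/169)cos 2x + (1590/169)sin 2x
image of sin 2x: -(1590/169)cos 2x - (916/169)sin 2x
each image's coordinates form column j of the matrix

the matrix is [[0, 0, 0, 0, 0]; [0, -25/13, -8/13, 0, 0]; [0, 8/13, -25/13, 0, 0]; [0, 0, 0, -916/169, -1590/169]; [0, 0, 0, 1590/169, -916/169]] (rows listed top to bottom)


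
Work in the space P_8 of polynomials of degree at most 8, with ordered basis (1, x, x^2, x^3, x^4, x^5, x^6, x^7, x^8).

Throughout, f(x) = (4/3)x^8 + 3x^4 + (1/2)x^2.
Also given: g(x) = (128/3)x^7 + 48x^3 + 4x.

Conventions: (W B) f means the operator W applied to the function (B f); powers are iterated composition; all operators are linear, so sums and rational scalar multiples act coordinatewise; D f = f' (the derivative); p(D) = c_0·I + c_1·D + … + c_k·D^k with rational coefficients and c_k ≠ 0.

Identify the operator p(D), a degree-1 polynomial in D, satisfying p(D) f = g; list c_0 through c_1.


c_0 = 0, c_1 = 4

D^0 f = (4/3)x^8 + 3x^4 + (1/2)x^2
D^1 f = (32/3)x^7 + 12x^3 + x
matching coefficients of g against c_0 f + c_1 Df + … from the top degree down determines the c_i
solution: c_0 = 0, c_1 = 4


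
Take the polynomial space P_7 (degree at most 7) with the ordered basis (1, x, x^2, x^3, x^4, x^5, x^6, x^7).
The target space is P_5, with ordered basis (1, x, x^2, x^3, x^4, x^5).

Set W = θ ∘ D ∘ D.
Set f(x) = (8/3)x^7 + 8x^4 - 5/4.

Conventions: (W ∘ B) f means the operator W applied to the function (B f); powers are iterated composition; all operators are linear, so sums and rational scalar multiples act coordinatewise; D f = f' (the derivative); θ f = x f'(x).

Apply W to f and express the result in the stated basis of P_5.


the result is g(x) = 560x^5 + 192x^2

D f = (56/3)x^6 + 32x^3
D D f = 112x^5 + 96x^2
θ (D ∘ D) f = 560x^5 + 192x^2


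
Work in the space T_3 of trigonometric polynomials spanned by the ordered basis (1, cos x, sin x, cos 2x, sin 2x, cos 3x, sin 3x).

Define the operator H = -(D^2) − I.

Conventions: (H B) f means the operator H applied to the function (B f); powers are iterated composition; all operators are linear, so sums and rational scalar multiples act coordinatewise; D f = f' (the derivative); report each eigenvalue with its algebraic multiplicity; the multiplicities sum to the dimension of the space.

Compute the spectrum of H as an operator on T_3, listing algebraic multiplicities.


λ = -1 (multiplicity 1), λ = 0 (multiplicity 2), λ = 3 (multiplicity 2), λ = 8 (multiplicity 2)

image of 1: -1
image of cos x: 0
image of sin x: 0
image of cos 2x: 3cos 2x
image of sin 2x: 3sin 2x
image of cos 3x: 8cos 3x
image of sin 3x: 8sin 3x
the matrix is diagonal; its diagonal is (-1, 0, 0, 3, 3, 8, 8)
for a triangular matrix the eigenvalues are the diagonal entries, with algebraic multiplicity their repetition count


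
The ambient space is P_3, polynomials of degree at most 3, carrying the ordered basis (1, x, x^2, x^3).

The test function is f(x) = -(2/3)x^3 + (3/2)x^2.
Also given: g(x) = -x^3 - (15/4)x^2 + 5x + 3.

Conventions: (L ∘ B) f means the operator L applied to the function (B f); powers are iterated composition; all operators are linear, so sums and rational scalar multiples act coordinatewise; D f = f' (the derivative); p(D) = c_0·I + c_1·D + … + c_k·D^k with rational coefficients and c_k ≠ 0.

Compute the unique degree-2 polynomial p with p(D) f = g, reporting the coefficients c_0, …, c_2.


D^0 f = -(2/3)x^3 + (3/2)x^2
D^1 f = -2x^2 + 3x
D^2 f = -4x + 3
matching coefficients of g against c_0 f + c_1 Df + … from the top degree down determines the c_i
solution: c_0 = 3/2, c_1 = 3, c_2 = 1

c_0 = 3/2, c_1 = 3, c_2 = 1


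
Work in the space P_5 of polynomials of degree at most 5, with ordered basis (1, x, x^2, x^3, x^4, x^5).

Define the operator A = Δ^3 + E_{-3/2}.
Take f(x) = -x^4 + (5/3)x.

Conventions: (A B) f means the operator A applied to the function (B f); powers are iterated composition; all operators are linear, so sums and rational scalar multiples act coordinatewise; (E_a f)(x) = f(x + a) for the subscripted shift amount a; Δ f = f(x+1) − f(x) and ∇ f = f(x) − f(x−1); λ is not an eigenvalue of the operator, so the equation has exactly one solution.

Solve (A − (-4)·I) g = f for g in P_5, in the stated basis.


the result is g(x) = -(1/5)x^4 - (6/25)x^3 + (81/250)x^2 + (4769/3750)x + 100211/50000

write g with unknown coordinates in the stated basis and equate coefficients in (A − (-4)·I) g = f
solving from the highest basis element down gives g = -(1/5)x^4 - (6/25)x^3 + (81/250)x^2 + (4769/3750)x + 100211/50000
check: A g = -(1/5)x^4 + (24/25)x^3 - (162/125)x^2 - (6413/1875)x - 100211/12500
so A g − (-4)·g = -x^4 + (5/3)x = f ✓


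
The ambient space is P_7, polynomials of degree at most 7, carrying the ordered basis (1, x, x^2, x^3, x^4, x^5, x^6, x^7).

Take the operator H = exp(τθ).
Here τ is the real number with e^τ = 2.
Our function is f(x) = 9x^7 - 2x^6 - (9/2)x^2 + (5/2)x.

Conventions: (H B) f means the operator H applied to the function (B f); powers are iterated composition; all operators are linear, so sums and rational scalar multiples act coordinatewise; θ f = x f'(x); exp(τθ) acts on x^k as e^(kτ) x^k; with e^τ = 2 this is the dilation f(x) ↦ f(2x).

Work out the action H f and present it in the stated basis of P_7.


exp(τθ) x^k = e^(kτ) x^k; with e^τ = 2 this sends x^k to 2^k x^k
x ↦ 2 x
x^2 ↦ 4 x^2
x^6 ↦ 64 x^6
x^7 ↦ 128 x^7
applying this coordinatewise to f: exp(τθ) f = 1152x^7 - 128x^6 - 18x^2 + 5x

the result is g(x) = 1152x^7 - 128x^6 - 18x^2 + 5x


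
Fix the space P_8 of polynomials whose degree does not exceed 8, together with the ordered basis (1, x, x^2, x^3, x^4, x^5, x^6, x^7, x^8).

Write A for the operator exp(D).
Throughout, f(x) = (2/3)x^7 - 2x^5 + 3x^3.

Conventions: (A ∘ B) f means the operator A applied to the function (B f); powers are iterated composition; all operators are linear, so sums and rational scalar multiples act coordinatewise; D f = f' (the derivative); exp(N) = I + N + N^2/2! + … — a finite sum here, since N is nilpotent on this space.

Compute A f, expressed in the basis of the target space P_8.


g(x) = (2/3)x^7 + (14/3)x^6 + 12x^5 + (40/3)x^4 + (19/3)x^3 + 3x^2 + (11/3)x + 5/3

order-1 term: (14/3)x^6 - 10x^4 + 9x^2
order-2 term: 14x^5 - 20x^3 + 9x
order-3 term: (70/3)x^4 - 20x^2 + 3
order-4 term: (70/3)x^3 - 10x
order-5 term: 14x^2 - 2
order-6 term: (14/3)x
order-7 term: 2/3
the series for exp(D) f terminates at order 7
exp(D) f = (2/3)x^7 + (14/3)x^6 + 12x^5 + (40/3)x^4 + (19/3)x^3 + 3x^2 + (11/3)x + 5/3


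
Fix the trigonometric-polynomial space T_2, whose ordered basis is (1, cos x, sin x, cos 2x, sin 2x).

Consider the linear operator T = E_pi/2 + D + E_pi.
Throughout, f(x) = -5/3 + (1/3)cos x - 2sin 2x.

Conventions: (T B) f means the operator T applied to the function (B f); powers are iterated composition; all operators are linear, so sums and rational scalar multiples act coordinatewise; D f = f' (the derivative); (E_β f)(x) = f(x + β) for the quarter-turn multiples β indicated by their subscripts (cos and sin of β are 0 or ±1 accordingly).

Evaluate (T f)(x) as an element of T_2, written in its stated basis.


E_pi/2 f = -5/3 - (1/3)sin x + 2sin 2x
D f = -(1/3)sin x - 4cos 2x
E_pi f = -5/3 - (1/3)cos x - 2sin 2x
(E_pi/2 + D + E_pi) f = -10/3 - (1/3)cos x - (2/3)sin x - 4cos 2x

the result is g(x) = -10/3 - (1/3)cos x - (2/3)sin x - 4cos 2x


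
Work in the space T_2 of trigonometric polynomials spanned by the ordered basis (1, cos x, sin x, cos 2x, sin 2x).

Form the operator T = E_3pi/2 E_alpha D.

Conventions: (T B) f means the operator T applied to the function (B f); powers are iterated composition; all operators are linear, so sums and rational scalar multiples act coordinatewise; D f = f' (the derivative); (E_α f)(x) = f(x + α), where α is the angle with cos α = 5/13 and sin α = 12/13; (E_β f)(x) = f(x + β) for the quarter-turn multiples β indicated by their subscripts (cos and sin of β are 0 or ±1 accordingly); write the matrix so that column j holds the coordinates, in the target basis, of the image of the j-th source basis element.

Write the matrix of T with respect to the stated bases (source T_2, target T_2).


image of 1: 0
image of cos x: (5/13)cos x - (12/13)sin x
image of sin x: (12/13)cos x + (5/13)sin x
image of cos 2x: (240/169)cos 2x - (238/169)sin 2x
image of sin 2x: (238/169)cos 2x + (240/169)sin 2x
each image's coordinates form column j of the matrix

the matrix is [[0, 0, 0, 0, 0]; [0, 5/13, 12/13, 0, 0]; [0, -12/13, 5/13, 0, 0]; [0, 0, 0, 240/169, 238/169]; [0, 0, 0, -238/169, 240/169]] (rows listed top to bottom)


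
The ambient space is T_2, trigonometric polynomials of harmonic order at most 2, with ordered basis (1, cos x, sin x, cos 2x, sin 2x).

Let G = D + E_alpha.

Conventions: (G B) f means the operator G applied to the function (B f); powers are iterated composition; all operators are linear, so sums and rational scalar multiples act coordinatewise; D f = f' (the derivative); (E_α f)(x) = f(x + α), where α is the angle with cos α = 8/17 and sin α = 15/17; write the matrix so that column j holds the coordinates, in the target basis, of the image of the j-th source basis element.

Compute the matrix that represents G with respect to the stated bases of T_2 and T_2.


the matrix is [[1, 0, 0, 0, 0]; [0, 8/17, 32/17, 0, 0]; [0, -32/17, 8/17, 0, 0]; [0, 0, 0, -161/289, 818/289]; [0, 0, 0, -818/289, -161/289]] (rows listed top to bottom)

image of 1: 1
image of cos x: (8/17)cos x - (32/17)sin x
image of sin x: (32/17)cos x + (8/17)sin x
image of cos 2x: -(161/289)cos 2x - (818/289)sin 2x
image of sin 2x: (818/289)cos 2x - (161/289)sin 2x
each image's coordinates form column j of the matrix


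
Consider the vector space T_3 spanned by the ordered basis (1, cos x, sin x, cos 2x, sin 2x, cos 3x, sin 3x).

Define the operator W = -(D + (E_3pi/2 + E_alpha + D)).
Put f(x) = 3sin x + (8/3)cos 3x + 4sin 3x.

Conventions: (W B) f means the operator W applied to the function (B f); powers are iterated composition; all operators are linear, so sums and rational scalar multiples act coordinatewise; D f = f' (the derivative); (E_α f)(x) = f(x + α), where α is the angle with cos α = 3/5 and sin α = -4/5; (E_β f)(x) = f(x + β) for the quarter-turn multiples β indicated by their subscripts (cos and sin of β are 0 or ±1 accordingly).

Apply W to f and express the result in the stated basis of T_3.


the result is g(x) = -(3/5)cos x - (9/5)sin x - (3012/125)cos 3x + (2684/125)sin 3x

D f = 3cos x + 12cos 3x - 8sin 3x
E_3pi/2 f = -3cos x + 4cos 3x - (8/3)sin 3x
E_alpha f = -(12/5)cos x + (9/5)sin x - (488/125)cos 3x - (1052/375)sin 3x
D f = 3cos x + 12cos 3x - 8sin 3x
(E_3pi/2 + E_alpha + D) f = -(12/5)cos x + (9/5)sin x + (1512/125)cos 3x - (1684/125)sin 3x
(D + (E_3pi/2 + E_alpha + D)) f = (3/5)cos x + (9/5)sin x + (3012/125)cos 3x - (2684/125)sin 3x
(-(D + (E_3pi/2 + E_alpha + D))) f = -(3/5)cos x - (9/5)sin x - (3012/125)cos 3x + (2684/125)sin 3x


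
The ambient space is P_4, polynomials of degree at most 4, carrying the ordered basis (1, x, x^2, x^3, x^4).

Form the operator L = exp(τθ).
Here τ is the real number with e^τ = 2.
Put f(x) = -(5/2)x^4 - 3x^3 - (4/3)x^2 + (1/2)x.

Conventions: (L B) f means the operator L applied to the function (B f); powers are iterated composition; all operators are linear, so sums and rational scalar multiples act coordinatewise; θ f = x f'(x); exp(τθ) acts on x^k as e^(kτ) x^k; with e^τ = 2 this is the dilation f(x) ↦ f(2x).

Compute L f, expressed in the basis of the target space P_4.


exp(τθ) x^k = e^(kτ) x^k; with e^τ = 2 this sends x^k to 2^k x^k
x ↦ 2 x
x^2 ↦ 4 x^2
x^3 ↦ 8 x^3
x^4 ↦ 16 x^4
applying this coordinatewise to f: exp(τθ) f = -40x^4 - 24x^3 - (16/3)x^2 + x

the image equals g(x) = -40x^4 - 24x^3 - (16/3)x^2 + x


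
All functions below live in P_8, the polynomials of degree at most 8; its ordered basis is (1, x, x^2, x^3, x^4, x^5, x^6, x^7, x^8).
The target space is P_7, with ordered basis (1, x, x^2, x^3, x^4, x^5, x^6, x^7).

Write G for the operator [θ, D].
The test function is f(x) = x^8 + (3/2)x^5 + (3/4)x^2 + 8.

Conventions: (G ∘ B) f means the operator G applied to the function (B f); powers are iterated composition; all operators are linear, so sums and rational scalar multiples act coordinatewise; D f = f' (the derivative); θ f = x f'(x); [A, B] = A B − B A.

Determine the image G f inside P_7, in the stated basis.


D f = 8x^7 + (15/2)x^4 + (3/2)x
θ D f = 56x^7 + 30x^4 + (3/2)x
θ f = 8x^8 + (15/2)x^5 + (3/2)x^2
D θ f = 64x^7 + (75/2)x^4 + 3x
[θ, D] f = -8x^7 - (15/2)x^4 - (3/2)x

the image equals g(x) = -8x^7 - (15/2)x^4 - (3/2)x


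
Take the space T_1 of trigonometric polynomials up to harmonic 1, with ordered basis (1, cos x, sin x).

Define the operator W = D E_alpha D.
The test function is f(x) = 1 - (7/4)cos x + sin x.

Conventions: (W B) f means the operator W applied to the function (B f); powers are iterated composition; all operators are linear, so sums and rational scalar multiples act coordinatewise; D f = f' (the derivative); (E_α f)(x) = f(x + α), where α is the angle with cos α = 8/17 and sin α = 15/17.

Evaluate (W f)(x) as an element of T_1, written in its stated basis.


D f = cos x + (7/4)sin x
E_alpha D f = (137/68)cos x - (1/17)sin x
D E_alpha D f = -(1/17)cos x - (137/68)sin x

the result is g(x) = -(1/17)cos x - (137/68)sin x


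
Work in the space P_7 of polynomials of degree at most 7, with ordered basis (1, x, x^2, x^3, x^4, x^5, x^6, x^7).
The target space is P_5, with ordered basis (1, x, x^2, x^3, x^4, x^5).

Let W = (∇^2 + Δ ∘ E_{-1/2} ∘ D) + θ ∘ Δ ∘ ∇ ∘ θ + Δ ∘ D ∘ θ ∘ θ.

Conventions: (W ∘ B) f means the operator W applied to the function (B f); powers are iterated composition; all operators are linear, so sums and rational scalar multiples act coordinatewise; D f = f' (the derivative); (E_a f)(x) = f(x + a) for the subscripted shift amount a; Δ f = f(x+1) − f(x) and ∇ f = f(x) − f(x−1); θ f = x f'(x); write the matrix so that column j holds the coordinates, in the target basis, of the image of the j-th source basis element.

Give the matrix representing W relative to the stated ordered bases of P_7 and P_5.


the matrix is [[0, 0, 12, 21, 79, 95, 2227/8, 217]; [0, 0, 0, 84, 168, 625, 900, 20741/8]; [0, 0, 0, 0, 312, 690, 2745, 4515]; [0, 0, 0, 0, 0, 840, 2040, 8855]; [0, 0, 0, 0, 0, 0, 1860, 4935]; [0, 0, 0, 0, 0, 0, 0, 3612]] (rows listed top to bottom)

image of 1: 0
image of x: 0
image of x^2: 12
image of x^3: 84x + 21
image of x^4: 312x^2 + 168x + 79
image of x^5: 840x^3 + 690x^2 + 625x + 95
image of x^6: 1860x^4 + 2040x^3 + 2745x^2 + 900x + 2227/8
image of x^7: 3612x^5 + 4935x^4 + 8855x^3 + 4515x^2 + (20741/8)x + 217
each image's coordinates form column j of the matrix


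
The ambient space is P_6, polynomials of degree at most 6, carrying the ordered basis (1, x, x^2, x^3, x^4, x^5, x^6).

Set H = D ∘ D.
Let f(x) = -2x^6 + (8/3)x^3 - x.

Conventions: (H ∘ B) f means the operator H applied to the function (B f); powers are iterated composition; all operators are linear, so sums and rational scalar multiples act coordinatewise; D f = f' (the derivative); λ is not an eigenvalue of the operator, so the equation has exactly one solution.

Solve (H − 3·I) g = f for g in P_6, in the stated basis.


the image equals g(x) = (2/3)x^6 + (20/3)x^4 - (8/9)x^3 + (80/3)x^2 - (13/9)x + 160/9

write g with unknown coordinates in the stated basis and equate coefficients in (H − 3·I) g = f
solving from the highest basis element down gives g = (2/3)x^6 + (20/3)x^4 - (8/9)x^3 + (80/3)x^2 - (13/9)x + 160/9
check: H g = 20x^4 + 80x^2 - (16/3)x + 160/3
so H g − 3·g = -2x^6 + (8/3)x^3 - x = f ✓


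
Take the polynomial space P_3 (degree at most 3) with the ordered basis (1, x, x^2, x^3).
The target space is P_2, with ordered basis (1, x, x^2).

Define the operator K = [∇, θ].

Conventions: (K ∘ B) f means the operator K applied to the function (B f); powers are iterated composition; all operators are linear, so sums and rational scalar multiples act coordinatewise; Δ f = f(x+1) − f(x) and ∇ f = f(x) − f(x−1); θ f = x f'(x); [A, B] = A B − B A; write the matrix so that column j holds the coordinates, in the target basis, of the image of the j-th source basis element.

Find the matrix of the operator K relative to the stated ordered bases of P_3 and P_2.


the matrix is [[0, 1, -2, 3]; [0, 0, 2, -6]; [0, 0, 0, 3]] (rows listed top to bottom)

image of 1: 0
image of x: 1
image of x^2: 2x - 2
image of x^3: 3x^2 - 6x + 3
each image's coordinates form column j of the matrix


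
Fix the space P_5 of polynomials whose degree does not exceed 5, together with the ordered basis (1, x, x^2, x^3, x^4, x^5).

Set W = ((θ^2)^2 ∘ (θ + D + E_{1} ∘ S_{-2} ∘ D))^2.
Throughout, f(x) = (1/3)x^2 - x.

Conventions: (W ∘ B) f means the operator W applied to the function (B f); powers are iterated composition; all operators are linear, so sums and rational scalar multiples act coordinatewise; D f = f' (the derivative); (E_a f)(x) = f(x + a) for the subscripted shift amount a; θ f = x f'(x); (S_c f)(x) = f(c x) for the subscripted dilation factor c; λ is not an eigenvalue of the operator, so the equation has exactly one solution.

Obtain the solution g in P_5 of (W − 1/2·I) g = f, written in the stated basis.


the result is g(x) = (2/6141)x^2 - (4006/2047)x

write g with unknown coordinates in the stated basis and equate coefficients in (W − 1/2·I) g = f
solving from the highest basis element down gives g = (2/6141)x^2 - (4006/2047)x
check: W g = (2048/6141)x^2 - (4050/2047)x
so W g − 1/2·g = (1/3)x^2 - x = f ✓


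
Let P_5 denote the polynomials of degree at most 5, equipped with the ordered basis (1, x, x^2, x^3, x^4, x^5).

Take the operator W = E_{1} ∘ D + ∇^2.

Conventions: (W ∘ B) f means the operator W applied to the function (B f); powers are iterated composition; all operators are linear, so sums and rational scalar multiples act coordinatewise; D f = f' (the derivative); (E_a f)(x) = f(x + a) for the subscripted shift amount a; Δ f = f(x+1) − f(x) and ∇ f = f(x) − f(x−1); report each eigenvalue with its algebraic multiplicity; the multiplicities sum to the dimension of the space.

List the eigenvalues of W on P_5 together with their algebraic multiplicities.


image of 1: 0
image of x: 1
image of x^2: 2x + 4
image of x^3: 3x^2 + 12x - 3
image of x^4: 4x^3 + 24x^2 - 12x + 18
image of x^5: 5x^4 + 40x^3 - 30x^2 + 90x - 25
the matrix is upper triangular; its diagonal is (0, 0, 0, 0, 0, 0)
for a triangular matrix the eigenvalues are the diagonal entries, with algebraic multiplicity their repetition count

λ = 0 (multiplicity 6)


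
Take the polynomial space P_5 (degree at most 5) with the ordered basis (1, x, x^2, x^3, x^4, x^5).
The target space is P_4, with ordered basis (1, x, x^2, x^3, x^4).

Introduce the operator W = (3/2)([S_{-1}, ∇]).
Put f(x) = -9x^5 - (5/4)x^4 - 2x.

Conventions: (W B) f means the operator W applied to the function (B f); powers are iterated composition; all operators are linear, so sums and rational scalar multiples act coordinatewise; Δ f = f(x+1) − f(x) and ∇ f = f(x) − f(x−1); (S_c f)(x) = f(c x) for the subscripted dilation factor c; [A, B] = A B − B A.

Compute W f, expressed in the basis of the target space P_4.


the image equals g(x) = -135x^4 + 15x^3 - 270x^2 + 15x - 33

∇ f = -45x^4 + 85x^3 - (165/2)x^2 + 40x - 39/4
S_{-1} ∇ f = -45x^4 - 85x^3 - (165/2)x^2 - 40x - 39/4
S_{-1} f = 9x^5 - (5/4)x^4 + 2x
∇ S_{-1} f = 45x^4 - 95x^3 + (195/2)x^2 - 50x + 49/4
[S_{-1}, ∇] f = -90x^4 + 10x^3 - 180x^2 + 10x - 22
((3/2)([S_{-1}, ∇])) f = -135x^4 + 15x^3 - 270x^2 + 15x - 33


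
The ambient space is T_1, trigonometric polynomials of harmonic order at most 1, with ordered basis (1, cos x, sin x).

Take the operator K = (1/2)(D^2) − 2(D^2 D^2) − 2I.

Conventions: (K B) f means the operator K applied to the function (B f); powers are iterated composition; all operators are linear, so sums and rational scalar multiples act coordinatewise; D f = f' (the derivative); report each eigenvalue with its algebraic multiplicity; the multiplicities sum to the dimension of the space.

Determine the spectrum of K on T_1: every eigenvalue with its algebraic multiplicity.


image of 1: -2
image of cos x: -(9/2)cos x
image of sin x: -(9/2)sin x
the matrix is diagonal; its diagonal is (-2, -9/2, -9/2)
for a triangular matrix the eigenvalues are the diagonal entries, with algebraic multiplicity their repetition count

λ = -9/2 (multiplicity 2), λ = -2 (multiplicity 1)


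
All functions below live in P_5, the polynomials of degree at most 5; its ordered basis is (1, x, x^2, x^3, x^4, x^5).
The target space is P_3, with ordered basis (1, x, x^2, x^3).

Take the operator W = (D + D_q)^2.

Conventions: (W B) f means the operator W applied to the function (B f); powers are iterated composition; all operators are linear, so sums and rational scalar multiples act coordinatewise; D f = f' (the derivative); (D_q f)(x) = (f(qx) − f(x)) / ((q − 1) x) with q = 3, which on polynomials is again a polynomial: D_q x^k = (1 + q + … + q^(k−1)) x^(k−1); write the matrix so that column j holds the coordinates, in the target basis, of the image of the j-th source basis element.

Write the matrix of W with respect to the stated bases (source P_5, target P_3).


image of 1: 0
image of x: 0
image of x^2: 12
image of x^3: 96x
image of x^4: 704x^2
image of x^5: 5544x^3
each image's coordinates form column j of the matrix

the matrix is [[0, 0, 12, 0, 0, 0]; [0, 0, 0, 96, 0, 0]; [0, 0, 0, 0, 704, 0]; [0, 0, 0, 0, 0, 5544]] (rows listed top to bottom)


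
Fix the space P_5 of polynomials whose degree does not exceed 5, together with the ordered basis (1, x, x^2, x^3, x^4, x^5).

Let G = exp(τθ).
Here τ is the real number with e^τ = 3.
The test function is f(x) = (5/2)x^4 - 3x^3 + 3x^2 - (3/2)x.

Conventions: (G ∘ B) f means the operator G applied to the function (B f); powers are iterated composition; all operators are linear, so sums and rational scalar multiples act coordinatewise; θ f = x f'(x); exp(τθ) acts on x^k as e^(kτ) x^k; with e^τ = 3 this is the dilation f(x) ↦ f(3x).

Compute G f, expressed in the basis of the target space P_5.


g(x) = (405/2)x^4 - 81x^3 + 27x^2 - (9/2)x

exp(τθ) x^k = e^(kτ) x^k; with e^τ = 3 this sends x^k to 3^k x^k
x ↦ 3 x
x^2 ↦ 9 x^2
x^3 ↦ 27 x^3
x^4 ↦ 81 x^4
applying this coordinatewise to f: exp(τθ) f = (405/2)x^4 - 81x^3 + 27x^2 - (9/2)x


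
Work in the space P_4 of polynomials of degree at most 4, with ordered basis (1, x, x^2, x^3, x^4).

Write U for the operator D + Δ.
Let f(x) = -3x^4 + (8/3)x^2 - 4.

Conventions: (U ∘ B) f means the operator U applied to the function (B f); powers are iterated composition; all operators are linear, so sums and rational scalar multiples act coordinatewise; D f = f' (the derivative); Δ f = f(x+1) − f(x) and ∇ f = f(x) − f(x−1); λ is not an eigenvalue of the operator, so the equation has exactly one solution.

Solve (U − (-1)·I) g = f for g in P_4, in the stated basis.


write g with unknown coordinates in the stated basis and equate coefficients in (U − (-1)·I) g = f
solving from the highest basis element down gives g = -3x^4 + 24x^3 - (370/3)x^2 + (1300/3)x - 2305/3
check: U g = -24x^3 + 126x^2 - (1300/3)x + 2293/3
so U g − (-1)·g = -3x^4 + (8/3)x^2 - 4 = f ✓

g(x) = -3x^4 + 24x^3 - (370/3)x^2 + (1300/3)x - 2305/3


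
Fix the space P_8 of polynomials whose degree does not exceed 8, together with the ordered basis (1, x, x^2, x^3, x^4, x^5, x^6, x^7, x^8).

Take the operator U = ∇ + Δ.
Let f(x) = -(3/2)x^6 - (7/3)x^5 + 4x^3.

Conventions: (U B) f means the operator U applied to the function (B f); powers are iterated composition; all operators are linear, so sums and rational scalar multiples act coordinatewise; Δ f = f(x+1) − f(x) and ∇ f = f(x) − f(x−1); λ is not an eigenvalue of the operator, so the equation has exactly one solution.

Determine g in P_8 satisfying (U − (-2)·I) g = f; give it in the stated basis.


write g with unknown coordinates in the stated basis and equate coefficients in (U − (-2)·I) g = f
solving from the highest basis element down gives g = -(3/4)x^6 + (10/3)x^5 - (50/3)x^4 + (251/3)x^3 - (853/3)x^2 + (3839/6)x - 4361/6
check: U g = -9x^5 + (100/3)x^4 - (490/3)x^3 + (1706/3)x^2 - (3839/3)x + 4361/3
so U g − (-2)·g = -(3/2)x^6 - (7/3)x^5 + 4x^3 = f ✓

the image equals g(x) = -(3/4)x^6 + (10/3)x^5 - (50/3)x^4 + (251/3)x^3 - (853/3)x^2 + (3839/6)x - 4361/6


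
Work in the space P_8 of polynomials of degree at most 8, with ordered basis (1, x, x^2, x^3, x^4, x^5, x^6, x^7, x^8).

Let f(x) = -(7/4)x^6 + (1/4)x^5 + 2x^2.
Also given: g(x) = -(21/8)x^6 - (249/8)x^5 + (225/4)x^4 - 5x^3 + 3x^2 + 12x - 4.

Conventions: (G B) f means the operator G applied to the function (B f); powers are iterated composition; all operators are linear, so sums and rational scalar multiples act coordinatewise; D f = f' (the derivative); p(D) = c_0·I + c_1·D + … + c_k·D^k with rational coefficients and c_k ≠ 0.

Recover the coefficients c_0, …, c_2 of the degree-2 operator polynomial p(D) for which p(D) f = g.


p(D) = (3/2)·I + 3·D − D^2, i.e. c_0 = 3/2, c_1 = 3, c_2 = -1

D^0 f = -(7/4)x^6 + (1/4)x^5 + 2x^2
D^1 f = -(21/2)x^5 + (5/4)x^4 + 4x
D^2 f = -(105/2)x^4 + 5x^3 + 4
matching coefficients of g against c_0 f + c_1 Df + … from the top degree down determines the c_i
solution: c_0 = 3/2, c_1 = 3, c_2 = -1


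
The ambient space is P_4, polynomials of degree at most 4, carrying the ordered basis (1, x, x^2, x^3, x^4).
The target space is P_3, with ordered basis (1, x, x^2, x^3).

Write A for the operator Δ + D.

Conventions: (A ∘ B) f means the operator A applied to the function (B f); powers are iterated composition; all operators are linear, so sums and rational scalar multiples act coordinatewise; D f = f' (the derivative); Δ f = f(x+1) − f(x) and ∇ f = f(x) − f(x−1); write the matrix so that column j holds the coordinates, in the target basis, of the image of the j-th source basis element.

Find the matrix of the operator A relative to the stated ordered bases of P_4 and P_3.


image of 1: 0
image of x: 2
image of x^2: 4x + 1
image of x^3: 6x^2 + 3x + 1
image of x^4: 8x^3 + 6x^2 + 4x + 1
each image's coordinates form column j of the matrix

the matrix is [[0, 2, 1, 1, 1]; [0, 0, 4, 3, 4]; [0, 0, 0, 6, 6]; [0, 0, 0, 0, 8]] (rows listed top to bottom)


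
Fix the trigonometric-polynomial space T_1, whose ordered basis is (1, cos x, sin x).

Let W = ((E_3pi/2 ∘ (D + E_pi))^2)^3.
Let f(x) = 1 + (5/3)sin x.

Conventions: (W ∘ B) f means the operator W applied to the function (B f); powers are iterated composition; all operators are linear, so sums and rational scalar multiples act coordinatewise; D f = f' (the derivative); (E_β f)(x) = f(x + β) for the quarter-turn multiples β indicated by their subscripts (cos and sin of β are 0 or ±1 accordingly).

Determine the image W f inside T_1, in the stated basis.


D f = (5/3)cos x
E_pi f = 1 - (5/3)sin x
(D + E_pi) f = 1 + (5/3)cos x - (5/3)sin x
E_3pi/2 (D + E_pi) f = 1 + (5/3)cos x + (5/3)sin x
D (E_3pi/2 ∘ (D + E_pi)) f = (5/3)cos x - (5/3)sin x
E_pi (E_3pi/2 ∘ (D + E_pi)) f = 1 - (5/3)cos x - (5/3)sin x
(D + E_pi) (E_3pi/2 ∘ (D + E_pi)) f = 1 - (10/3)sin x
E_3pi/2 (D + E_pi) (E_3pi/2 ∘ (D + E_pi)) f = 1 + (10/3)cos x
D (E_3pi/2 ∘ (D + E_pi))^2 f = -(10/3)sin x
E_pi (E_3pi/2 ∘ (D + E_pi))^2 f = 1 - (10/3)cos x
(D + E_pi) (E_3pi/2 ∘ (D + E_pi))^2 f = 1 - (10/3)cos x - (10/3)sin x
E_3pi/2 (D + E_pi) (E_3pi/2 ∘ (D + E_pi))^2 f = 1 + (10/3)cos x - (10/3)sin x
D (E_3pi/2 ∘ (D + E_pi)) (E_3pi/2 ∘ (D + E_pi))^2 f = -(10/3)cos x - (10/3)sin x
E_pi (E_3pi/2 ∘ (D + E_pi)) (E_3pi/2 ∘ (D + E_pi))^2 f = 1 - (10/3)cos x + (10/3)sin x
(D + E_pi) (E_3pi/2 ∘ (D + E_pi)) (E_3pi/2 ∘ (D + E_pi))^2 f = 1 - (20/3)cos x
E_3pi/2 (D + E_pi) (E_3pi/2 ∘ (D + E_pi)) (E_3pi/2 ∘ (D + E_pi))^2 f = 1 - (20/3)sin x
D (E_3pi/2 ∘ (D + E_pi))^2 (E_3pi/2 ∘ (D + E_pi))^2 f = -(20/3)cos x
E_pi (E_3pi/2 ∘ (D + E_pi))^2 (E_3pi/2 ∘ (D + E_pi))^2 f = 1 + (20/3)sin x
(D + E_pi) (E_3pi/2 ∘ (D + E_pi))^2 (E_3pi/2 ∘ (D + E_pi))^2 f = 1 - (20/3)cos x + (20/3)sin x
E_3pi/2 (D + E_pi) (E_3pi/2 ∘ (D + E_pi))^2 (E_3pi/2 ∘ (D + E_pi))^2 f = 1 - (20/3)cos x - (20/3)sin x
D (E_3pi/2 ∘ (D + E_pi)) (E_3pi/2 ∘ (D + E_pi))^2 (E_3pi/2 ∘ (D + E_pi))^2 f = -(20/3)cos x + (20/3)sin x
E_pi (E_3pi/2 ∘ (D + E_pi)) (E_3pi/2 ∘ (D + E_pi))^2 (E_3pi/2 ∘ (D + E_pi))^2 f = 1 + (20/3)cos x + (20/3)sin x
(D + E_pi) (E_3pi/2 ∘ (D + E_pi)) (E_3pi/2 ∘ (D + E_pi))^2 (E_3pi/2 ∘ (D + E_pi))^2 f = 1 + (40/3)sin x
E_3pi/2 (D + E_pi) (E_3pi/2 ∘ (D + E_pi)) (E_3pi/2 ∘ (D + E_pi))^2 (E_3pi/2 ∘ (D + E_pi))^2 f = 1 - (40/3)cos x

g(x) = 1 - (40/3)cos x


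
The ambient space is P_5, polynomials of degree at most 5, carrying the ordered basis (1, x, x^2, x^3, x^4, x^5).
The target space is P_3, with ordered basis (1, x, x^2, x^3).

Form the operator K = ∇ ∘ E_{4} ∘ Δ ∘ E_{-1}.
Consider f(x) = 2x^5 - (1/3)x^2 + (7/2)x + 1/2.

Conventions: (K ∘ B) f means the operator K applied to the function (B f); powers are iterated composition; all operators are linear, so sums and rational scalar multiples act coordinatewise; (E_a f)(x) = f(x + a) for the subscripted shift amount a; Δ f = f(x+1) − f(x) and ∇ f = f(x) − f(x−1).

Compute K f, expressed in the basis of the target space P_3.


the result is g(x) = 40x^3 + 360x^2 + 1100x + 3418/3

E_{-1} f = 2x^5 - 10x^4 + 20x^3 - (61/3)x^2 + (85/6)x - 16/3
Δ E_{-1} f = 10x^4 - 20x^3 + 20x^2 - (32/3)x + 35/6
E_{4} Δ E_{-1} f = 10x^4 + 140x^3 + 740x^2 + (5248/3)x + 9379/6
∇ E_{4} Δ E_{-1} f = 40x^3 + 360x^2 + 1100x + 3418/3


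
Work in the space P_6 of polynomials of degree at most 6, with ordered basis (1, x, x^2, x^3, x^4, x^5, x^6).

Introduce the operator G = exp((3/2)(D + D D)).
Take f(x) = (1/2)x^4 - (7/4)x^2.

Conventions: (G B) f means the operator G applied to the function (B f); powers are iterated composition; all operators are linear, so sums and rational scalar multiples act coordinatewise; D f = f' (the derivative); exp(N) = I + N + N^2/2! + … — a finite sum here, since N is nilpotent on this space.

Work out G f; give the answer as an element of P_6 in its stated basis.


order-1 term: 3x^3 + 9x^2 - (21/4)x - 21/4
order-2 term: (27/4)x^2 + 27x + 153/16
order-3 term: (27/4)x + 81/4
order-4 term: 81/32
the series for exp((3/2)(D + D D)) f terminates at order 4
exp((3/2)(D + D D)) f = (1/2)x^4 + 3x^3 + 14x^2 + (57/2)x + 867/32

the image equals g(x) = (1/2)x^4 + 3x^3 + 14x^2 + (57/2)x + 867/32


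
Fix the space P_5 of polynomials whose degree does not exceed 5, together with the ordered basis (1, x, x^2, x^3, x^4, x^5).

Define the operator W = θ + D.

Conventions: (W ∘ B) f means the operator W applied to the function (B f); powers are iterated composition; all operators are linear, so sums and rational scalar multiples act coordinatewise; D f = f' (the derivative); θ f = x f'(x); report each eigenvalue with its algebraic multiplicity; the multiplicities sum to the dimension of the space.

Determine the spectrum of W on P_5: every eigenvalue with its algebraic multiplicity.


λ = 0 (multiplicity 1), λ = 1 (multiplicity 1), λ = 2 (multiplicity 1), λ = 3 (multiplicity 1), λ = 4 (multiplicity 1), λ = 5 (multiplicity 1)

image of 1: 0
image of x: x + 1
image of x^2: 2x^2 + 2x
image of x^3: 3x^3 + 3x^2
image of x^4: 4x^4 + 4x^3
image of x^5: 5x^5 + 5x^4
the matrix is upper triangular; its diagonal is (0, 1, 2, 3, 4, 5)
for a triangular matrix the eigenvalues are the diagonal entries, with algebraic multiplicity their repetition count


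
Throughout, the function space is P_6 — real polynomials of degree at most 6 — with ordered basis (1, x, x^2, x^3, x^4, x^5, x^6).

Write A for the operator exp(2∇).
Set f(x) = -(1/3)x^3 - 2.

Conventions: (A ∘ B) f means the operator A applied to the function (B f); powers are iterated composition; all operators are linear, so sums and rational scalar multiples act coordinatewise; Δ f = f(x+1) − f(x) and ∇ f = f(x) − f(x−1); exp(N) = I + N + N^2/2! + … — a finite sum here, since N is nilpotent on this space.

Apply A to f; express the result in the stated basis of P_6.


the result is g(x) = -(1/3)x^3 - 2x^2 - 2x - 4/3

order-1 term: -2x^2 + 2x - 2/3
order-2 term: -4x + 4
order-3 term: -8/3
the series for exp(2∇) f terminates at order 3
exp(2∇) f = -(1/3)x^3 - 2x^2 - 2x - 4/3


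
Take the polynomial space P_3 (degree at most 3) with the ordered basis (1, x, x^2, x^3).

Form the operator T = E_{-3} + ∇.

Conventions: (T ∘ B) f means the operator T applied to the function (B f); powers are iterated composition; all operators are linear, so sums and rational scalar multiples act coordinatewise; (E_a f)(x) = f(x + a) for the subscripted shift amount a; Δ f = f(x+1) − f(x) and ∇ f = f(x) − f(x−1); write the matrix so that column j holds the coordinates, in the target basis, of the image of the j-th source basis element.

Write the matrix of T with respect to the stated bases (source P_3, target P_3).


the matrix is [[1, -2, 8, -26]; [0, 1, -4, 24]; [0, 0, 1, -6]; [0, 0, 0, 1]] (rows listed top to bottom)

image of 1: 1
image of x: x - 2
image of x^2: x^2 - 4x + 8
image of x^3: x^3 - 6x^2 + 24x - 26
each image's coordinates form column j of the matrix


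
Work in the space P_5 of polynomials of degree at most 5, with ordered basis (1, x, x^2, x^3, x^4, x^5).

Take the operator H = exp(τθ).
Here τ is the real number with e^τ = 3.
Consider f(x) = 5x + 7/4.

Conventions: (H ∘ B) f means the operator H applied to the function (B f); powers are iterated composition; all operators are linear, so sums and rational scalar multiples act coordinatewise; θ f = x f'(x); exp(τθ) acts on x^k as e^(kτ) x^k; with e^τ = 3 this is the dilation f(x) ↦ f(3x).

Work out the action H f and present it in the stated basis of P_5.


g(x) = 15x + 7/4

exp(τθ) x^k = e^(kτ) x^k; with e^τ = 3 this sends x^k to 3^k x^k
x ↦ 3 x
applying this coordinatewise to f: exp(τθ) f = 15x + 7/4


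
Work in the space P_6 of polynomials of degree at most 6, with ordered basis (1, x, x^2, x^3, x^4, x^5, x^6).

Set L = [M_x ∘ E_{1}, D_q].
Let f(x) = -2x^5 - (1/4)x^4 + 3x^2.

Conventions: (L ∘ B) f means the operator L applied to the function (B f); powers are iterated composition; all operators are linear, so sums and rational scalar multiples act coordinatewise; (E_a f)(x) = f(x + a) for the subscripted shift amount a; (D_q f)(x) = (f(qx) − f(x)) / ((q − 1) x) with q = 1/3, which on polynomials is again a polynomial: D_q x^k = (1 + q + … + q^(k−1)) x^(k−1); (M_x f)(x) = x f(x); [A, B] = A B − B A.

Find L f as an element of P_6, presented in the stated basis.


g(x) = (2/243)x^5 + (323/108)x^4 + (326/27)x^3 + (2861/162)x^2 + (592/81)x - 3/4

D_q f = -(242/81)x^4 - (10/27)x^3 + 4x
E_{1} D_q f = -(242/81)x^4 - (998/81)x^3 - (514/27)x^2 - (734/81)x + 52/81
M_x E_{1} D_q f = -(242/81)x^5 - (998/81)x^4 - (514/27)x^3 - (734/81)x^2 + (52/81)x
E_{1} f = -2x^5 - (41/4)x^4 - 21x^3 - (37/2)x^2 - 5x + 3/4
M_x E_{1} f = -2x^6 - (41/4)x^5 - 21x^4 - (37/2)x^3 - 5x^2 + (3/4)x
D_q (M_x ∘ E_{1}) f = -(728/243)x^5 - (4961/324)x^4 - (280/9)x^3 - (481/18)x^2 - (20/3)x + 3/4
[M_x ∘ E_{1}, D_q] f = (2/243)x^5 + (323/108)x^4 + (326/27)x^3 + (2861/162)x^2 + (592/81)x - 3/4


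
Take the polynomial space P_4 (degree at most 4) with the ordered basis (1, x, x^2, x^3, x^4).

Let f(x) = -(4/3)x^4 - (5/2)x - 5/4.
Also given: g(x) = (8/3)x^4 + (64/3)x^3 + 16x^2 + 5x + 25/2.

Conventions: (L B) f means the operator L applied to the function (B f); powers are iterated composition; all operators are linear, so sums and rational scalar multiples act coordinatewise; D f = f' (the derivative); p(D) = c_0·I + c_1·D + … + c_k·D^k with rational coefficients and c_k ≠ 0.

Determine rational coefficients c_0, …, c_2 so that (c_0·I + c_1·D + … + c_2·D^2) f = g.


D^0 f = -(4/3)x^4 - (5/2)x - 5/4
D^1 f = -(16/3)x^3 - 5/2
D^2 f = -16x^2
matching coefficients of g against c_0 f + c_1 Df + … from the top degree down determines the c_i
solution: c_0 = -2, c_1 = -4, c_2 = -1

c_0 = -2, c_1 = -4, c_2 = -1


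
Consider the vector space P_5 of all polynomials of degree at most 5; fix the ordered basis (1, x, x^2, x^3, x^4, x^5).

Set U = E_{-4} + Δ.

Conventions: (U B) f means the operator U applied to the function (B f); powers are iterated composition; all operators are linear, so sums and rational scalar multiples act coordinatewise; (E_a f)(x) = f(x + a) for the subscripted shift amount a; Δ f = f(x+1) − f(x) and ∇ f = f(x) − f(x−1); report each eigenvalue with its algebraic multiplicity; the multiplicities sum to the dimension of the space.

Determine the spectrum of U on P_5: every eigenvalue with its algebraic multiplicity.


λ = 1 (multiplicity 6)

image of 1: 1
image of x: x - 3
image of x^2: x^2 - 6x + 17
image of x^3: x^3 - 9x^2 + 51x - 63
image of x^4: x^4 - 12x^3 + 102x^2 - 252x + 257
image of x^5: x^5 - 15x^4 + 170x^3 - 630x^2 + 1285x - 1023
the matrix is upper triangular; its diagonal is (1, 1, 1, 1, 1, 1)
for a triangular matrix the eigenvalues are the diagonal entries, with algebraic multiplicity their repetition count
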